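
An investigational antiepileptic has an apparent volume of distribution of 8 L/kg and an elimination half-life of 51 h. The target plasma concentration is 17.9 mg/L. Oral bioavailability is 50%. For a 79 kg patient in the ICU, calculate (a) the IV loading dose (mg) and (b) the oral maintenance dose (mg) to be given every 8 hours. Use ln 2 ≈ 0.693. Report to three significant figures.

Vd = 8 L/kg × 79 kg = 632.0 L
LD = Vd × C = 632.0 × 17.9 = 11310 mg
CL = 0.693 × Vd / t½ = 0.693 × 632.0 / 51 = 8.588 L/h
D = CL × Css × τ / F = 8.588 × 17.9 × 8 / 0.5 = 2460 mg

(a) 11300 mg; (b) 2460 mg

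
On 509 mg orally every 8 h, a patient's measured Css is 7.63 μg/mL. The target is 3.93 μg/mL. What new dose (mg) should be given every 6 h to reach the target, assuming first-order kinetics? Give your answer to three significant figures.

197 mg

For first-order elimination, Css ∝ F·D/(CL·τ); F and CL are unchanged, so Css ∝ D/τ.
D₂ = D₁ × (Css,target / Css,current) × (τ₂/τ₁) = 509 × (3.93/7.63) × (6/8) = 196.6 mg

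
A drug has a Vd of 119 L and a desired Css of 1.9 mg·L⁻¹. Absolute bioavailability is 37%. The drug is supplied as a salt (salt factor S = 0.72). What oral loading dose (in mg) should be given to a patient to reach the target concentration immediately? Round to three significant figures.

849 mg

LD = Vd × C / F / S = 119.0 × 1.900 / 0.37 / 0.72 = 848.7 mg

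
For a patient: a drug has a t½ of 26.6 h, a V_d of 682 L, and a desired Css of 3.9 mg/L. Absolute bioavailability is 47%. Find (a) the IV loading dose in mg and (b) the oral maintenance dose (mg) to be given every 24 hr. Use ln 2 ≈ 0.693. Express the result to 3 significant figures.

(a) 2660 mg; (b) 3540 mg

LD = Vd × C = 682.0 × 3.9 = 2660 mg
CL = 0.693 × Vd / t½ = 0.693 × 682.0 / 26.6 = 17.77 L/h
D = CL × Css × τ / F = 17.77 × 3.9 × 24 / 0.47 = 3539 mg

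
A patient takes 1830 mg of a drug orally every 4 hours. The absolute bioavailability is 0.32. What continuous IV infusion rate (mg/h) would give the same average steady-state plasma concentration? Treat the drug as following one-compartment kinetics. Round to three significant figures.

Equivalent systemic input: infusion rate = F·D/τ.
Rate = 0.32 × 1830 / 4 = 146.4 mg/h

146 mg/h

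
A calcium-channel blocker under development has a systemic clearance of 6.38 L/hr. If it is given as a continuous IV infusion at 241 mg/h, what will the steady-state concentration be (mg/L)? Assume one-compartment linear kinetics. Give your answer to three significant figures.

Css = rate / CL = 241 / 6.380 = 37.77 mg/L

37.8 mg/L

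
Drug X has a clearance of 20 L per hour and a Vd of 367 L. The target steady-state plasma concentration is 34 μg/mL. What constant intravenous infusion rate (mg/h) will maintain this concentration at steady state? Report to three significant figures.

680 mg/h

Infusion rate = CL · Css = 20.00 L/h × 34 mg/L = 680.0 mg/h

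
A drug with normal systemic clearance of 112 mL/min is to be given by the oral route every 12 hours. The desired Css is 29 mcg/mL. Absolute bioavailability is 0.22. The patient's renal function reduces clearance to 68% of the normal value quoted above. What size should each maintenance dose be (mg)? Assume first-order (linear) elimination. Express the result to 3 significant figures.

7230 mg

CL = 112 mL/min × 60/1000 = 6.720 L/h
Patient clearance = 0.68 × 6.720 = 4.570 L/h
D = CL × Css × τ / F = 4.570 × 29 × 12 / 0.22 = 7229 mg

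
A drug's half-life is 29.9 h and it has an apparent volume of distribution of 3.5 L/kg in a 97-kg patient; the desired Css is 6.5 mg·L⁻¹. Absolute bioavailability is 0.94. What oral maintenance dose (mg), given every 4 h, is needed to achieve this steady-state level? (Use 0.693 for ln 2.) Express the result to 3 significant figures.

218 mg

Vd = 3.5 L/kg × 97 kg = 339.5 L
CL = 0.693 × Vd / t½ = 0.693 × 339.5 / 29.9 = 7.869 L/h
D = CL × Css × τ / F = 7.869 × 6.5 × 4 / 0.94 = 217.7 mg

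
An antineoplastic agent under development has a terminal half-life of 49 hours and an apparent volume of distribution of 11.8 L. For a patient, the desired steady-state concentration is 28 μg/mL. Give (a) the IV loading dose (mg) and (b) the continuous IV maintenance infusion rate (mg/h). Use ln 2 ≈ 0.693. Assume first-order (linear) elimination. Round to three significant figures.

LD = Vd × C = 11.80 × 28 = 330.4 mg
CL = 0.693 × Vd / t½ = 0.693 × 11.80 / 49 = 0.1669 L/h
Infusion rate = CL × Css = 0.1669 × 28 = 4.673 mg/h

(a) 330 mg; (b) 4.67 mg/h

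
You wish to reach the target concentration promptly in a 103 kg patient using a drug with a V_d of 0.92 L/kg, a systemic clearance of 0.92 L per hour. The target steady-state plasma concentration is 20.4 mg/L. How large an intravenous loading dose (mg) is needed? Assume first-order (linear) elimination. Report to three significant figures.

1930 mg

Vd(total) = 103 kg × 0.92 L/kg = 94.76 L
LD = Vd × C = 94.76 × 20.40 = 1933 mg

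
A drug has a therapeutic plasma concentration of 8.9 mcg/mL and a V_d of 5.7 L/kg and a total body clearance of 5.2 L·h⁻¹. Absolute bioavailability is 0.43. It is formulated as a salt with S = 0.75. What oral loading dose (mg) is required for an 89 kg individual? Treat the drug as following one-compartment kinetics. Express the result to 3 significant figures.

Vd(total) = 89 kg × 5.7 L/kg = 507.3 L
LD is governed by Vd — clearance does not enter the loading-dose calculation.
LD = Vd × C / F / S = 507.3 × 8.900 / 0.43 / 0.75 = 14000 mg

14000 mg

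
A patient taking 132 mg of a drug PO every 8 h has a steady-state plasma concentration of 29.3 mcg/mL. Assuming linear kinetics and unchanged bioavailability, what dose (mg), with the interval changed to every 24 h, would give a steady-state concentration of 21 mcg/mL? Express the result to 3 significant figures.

For first-order elimination, Css ∝ F·D/(CL·τ); F and CL are unchanged, so Css ∝ D/τ.
D₂ = D₁ × (Css,target / Css,current) × (τ₂/τ₁) = 132 × (21/29.3) × (24/8) = 283.8 mg

284 mg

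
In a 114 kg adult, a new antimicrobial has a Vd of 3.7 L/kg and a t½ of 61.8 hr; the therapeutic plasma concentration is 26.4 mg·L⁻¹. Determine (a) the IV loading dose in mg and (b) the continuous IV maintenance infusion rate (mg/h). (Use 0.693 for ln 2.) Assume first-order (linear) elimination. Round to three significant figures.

(a) 11100 mg; (b) 125 mg/h

Total Vd = 3.7 × 114 = 421.8 L
LD = Vd × C = 421.8 × 26.4 = 11140 mg
CL = 0.693 × Vd / t½ = 0.693 × 421.8 / 61.8 = 4.730 L/h
Infusion rate = CL × Css = 4.730 × 26.4 = 124.9 mg/h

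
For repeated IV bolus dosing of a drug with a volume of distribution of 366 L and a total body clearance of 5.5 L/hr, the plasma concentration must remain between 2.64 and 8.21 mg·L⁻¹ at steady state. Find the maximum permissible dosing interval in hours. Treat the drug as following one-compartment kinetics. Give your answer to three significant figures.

k = CL / Vd = 5.500 / 366.0 = 0.01503 h⁻¹
Between IV bolus doses, concentration decays as C = C₀·e^(−kτ), so C_peak/C_trough = e^(kτ).
τ_max = ln(C_peak/C_trough) / k = ln(8.21/2.64) / 0.01503 = 1.135 / 0.01503 = 75.52 h

75.5 h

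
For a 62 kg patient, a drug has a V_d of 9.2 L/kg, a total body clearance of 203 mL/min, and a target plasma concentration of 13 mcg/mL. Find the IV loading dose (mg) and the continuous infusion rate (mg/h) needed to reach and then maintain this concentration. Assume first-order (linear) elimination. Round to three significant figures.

Vd = 9.2 L/kg × 62 kg = 570.4 L
Loading dose = Vd × C = 570.4 × 13 = 7415 mg
Convert clearance: 203 mL/min × 60 min/h ÷ 1000 mL/L = 12.18 L/h
Maintenance infusion rate = CL × Css = 12.18 × 13 = 158.3 mg/h

(a) 7420 mg; (b) 158 mg/h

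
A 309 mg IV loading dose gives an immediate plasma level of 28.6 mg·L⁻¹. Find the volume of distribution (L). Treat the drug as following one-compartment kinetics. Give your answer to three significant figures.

10.8 L

Immediately after an IV bolus, C₀ = Dose / Vd, so Vd = Dose / C₀.
Vd = 309 / 28.6 = 10.80 L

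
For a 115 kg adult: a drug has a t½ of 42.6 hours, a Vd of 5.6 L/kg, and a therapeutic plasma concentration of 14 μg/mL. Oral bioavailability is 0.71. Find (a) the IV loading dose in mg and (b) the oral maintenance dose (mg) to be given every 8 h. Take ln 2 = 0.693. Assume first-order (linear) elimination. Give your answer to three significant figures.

Vd(total) = 115 kg × 5.6 L/kg = 644.0 L
LD = Vd × C = 644.0 × 14 = 9016 mg
CL = 0.693 × Vd / t½ = 0.693 × 644.0 / 42.6 = 10.48 L/h
D = CL × Css × τ / F = 10.48 × 14 × 8 / 0.71 = 1653 mg

(a) 9020 mg; (b) 1650 mg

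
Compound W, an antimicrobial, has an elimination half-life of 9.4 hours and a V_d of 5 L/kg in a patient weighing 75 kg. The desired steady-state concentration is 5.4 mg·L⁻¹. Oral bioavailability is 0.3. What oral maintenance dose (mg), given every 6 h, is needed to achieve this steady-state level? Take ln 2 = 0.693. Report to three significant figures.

2990 mg

Vd(total) = 75 kg × 5 L/kg = 375.0 L
k = 0.693/9.4 = 0.07372 h⁻¹, so CL = k·Vd = 0.07372 × 375.0 = 27.65 L/h
D = CL × Css × τ / F = 27.65 × 5.4 × 6 / 0.3 = 2986 mg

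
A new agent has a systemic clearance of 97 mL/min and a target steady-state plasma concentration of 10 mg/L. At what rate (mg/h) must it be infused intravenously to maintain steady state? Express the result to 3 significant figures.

Convert clearance: 97 mL/min × 60 min/h ÷ 1000 mL/L = 5.820 L/h
At steady state, infusion rate equals elimination rate: rate in = CL × Css.
R₀ = 5.820 × 10 = 58.20 mg/h

58.2 mg/h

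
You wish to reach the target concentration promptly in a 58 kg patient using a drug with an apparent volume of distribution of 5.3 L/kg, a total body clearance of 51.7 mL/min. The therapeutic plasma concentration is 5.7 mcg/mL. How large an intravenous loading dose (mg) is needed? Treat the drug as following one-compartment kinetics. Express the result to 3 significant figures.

Vd(total) = 58 kg × 5.3 L/kg = 307.4 L
LD = Vd × C = 307.4 × 5.700 = 1752 mg

1750 mg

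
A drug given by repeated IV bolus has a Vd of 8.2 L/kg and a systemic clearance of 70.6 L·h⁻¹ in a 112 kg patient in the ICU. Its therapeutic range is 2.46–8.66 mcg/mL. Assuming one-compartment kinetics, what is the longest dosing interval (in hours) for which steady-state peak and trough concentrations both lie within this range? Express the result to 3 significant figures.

Vd = 8.2 L/kg × 112 kg = 918.4 L
k = CL / Vd = 70.60 / 918.4 = 0.07687 h⁻¹
Between IV bolus doses, concentration decays as C = C₀·e^(−kτ), so C_peak/C_trough = e^(kτ).
τ_max = ln(C_peak/C_trough) / k = ln(8.66/2.46) / 0.07687 = 1.259 / 0.07687 = 16.38 h

16.4 h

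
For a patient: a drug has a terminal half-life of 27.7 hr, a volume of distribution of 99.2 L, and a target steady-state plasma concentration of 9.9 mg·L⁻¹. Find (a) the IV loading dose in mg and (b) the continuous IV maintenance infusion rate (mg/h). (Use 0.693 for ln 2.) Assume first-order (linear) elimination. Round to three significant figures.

(a) 982 mg; (b) 24.6 mg/h

LD = Vd × C = 99.20 × 9.9 = 982.1 mg
CL = 0.693 × Vd / t½ = 0.693 × 99.20 / 27.7 = 2.482 L/h
Infusion rate = CL × Css = 2.482 × 9.9 = 24.57 mg/h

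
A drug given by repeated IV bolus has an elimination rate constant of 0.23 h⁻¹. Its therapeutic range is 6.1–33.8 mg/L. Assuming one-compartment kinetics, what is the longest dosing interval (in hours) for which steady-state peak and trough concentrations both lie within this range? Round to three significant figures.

Between IV bolus doses, concentration decays as C = C₀·e^(−kτ), so C_peak/C_trough = e^(kτ).
τ_max = ln(C_peak/C_trough) / k = ln(33.8/6.1) / 0.2300 = 1.712 / 0.2300 = 7.443 h

7.44 h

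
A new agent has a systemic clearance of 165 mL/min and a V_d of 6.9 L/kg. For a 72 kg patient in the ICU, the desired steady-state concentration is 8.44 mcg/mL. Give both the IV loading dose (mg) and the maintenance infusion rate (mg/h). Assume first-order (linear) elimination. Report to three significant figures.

Vd = 6.9 L/kg × 72 kg = 496.8 L
LD = Vd · C_target = 496.8 × 8.44 = 4193 mg
CL = 165 mL/min = 165 × 0.06 = 9.900 L/h
Maintenance infusion rate = CL × Css = 9.900 × 8.44 = 83.56 mg/h

(a) 4190 mg; (b) 83.6 mg/h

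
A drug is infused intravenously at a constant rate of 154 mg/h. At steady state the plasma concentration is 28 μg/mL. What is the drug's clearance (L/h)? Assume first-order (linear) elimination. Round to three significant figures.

5.50 L/h

At steady state, infusion rate = CL × Css, so CL = rate / Css.
CL = 154 / 28 = 5.500 L/h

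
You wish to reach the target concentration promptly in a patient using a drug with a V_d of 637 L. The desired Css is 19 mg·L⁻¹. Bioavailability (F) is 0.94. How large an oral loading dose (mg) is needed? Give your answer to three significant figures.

LD = Vd × C / F = 637.0 × 19.00 / 0.94 = 12880 mg

12900 mg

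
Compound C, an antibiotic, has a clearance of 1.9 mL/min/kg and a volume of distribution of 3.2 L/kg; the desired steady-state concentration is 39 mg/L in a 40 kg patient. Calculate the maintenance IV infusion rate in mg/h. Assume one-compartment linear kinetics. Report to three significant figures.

CL = 1.9 mL/min/kg × 40 kg = 76.00 mL/min = 76.00 × 60/1000 = 4.560 L/h
Vd does not affect the maintenance rate; only clearance governs steady-state input.
Rate = CL × Css = 4.560 × 39 = 177.8 mg/h

178 mg/h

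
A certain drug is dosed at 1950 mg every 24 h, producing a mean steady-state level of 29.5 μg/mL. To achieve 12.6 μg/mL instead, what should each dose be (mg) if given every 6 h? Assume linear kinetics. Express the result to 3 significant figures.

With linear kinetics, Css is proportional to dose rate (D/τ) at fixed clearance.
D₂ = D₁ × (Css,target / Css,current) × (τ₂/τ₁) = 1950 × (12.6/29.5) × (6/24) = 208.2 mg

208 mg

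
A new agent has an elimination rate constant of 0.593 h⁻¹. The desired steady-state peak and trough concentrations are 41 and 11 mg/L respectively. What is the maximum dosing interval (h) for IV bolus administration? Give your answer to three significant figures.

Between IV bolus doses, concentration decays as C = C₀·e^(−kτ), so C_peak/C_trough = e^(kτ).
τ_max = ln(C_peak/C_trough) / k = ln(41/11) / 0.5930 = 1.316 / 0.5930 = 2.219 h

2.22 h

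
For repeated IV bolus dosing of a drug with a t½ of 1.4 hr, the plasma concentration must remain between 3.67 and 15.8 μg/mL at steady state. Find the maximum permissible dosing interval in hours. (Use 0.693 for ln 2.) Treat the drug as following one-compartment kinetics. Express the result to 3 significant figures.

2.95 h

k = 0.693 / t½ = 0.693 / 1.4 = 0.4950 h⁻¹
Between IV bolus doses, concentration decays as C = C₀·e^(−kτ), so C_peak/C_trough = e^(kτ).
τ_max = ln(C_peak/C_trough) / k = ln(15.8/3.67) / 0.4950 = 1.460 / 0.4950 = 2.949 h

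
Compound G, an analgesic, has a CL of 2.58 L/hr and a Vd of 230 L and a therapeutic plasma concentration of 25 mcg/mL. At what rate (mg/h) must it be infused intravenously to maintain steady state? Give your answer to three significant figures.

Infusion rate = CL · Css = 2.580 L/h × 25 mg/L = 64.50 mg/h

64.5 mg/h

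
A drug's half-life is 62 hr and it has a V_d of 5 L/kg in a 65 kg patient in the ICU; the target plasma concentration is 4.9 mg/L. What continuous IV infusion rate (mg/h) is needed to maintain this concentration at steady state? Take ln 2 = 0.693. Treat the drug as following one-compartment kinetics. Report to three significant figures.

Vd(total) = 65 kg × 5 L/kg = 325.0 L
CL = ln 2 · Vd / t½ = 0.693 × 325.0 / 62 = 3.633 L/h
Infusion rate = CL × Css = 3.633 × 4.9 = 17.80 mg/h

17.8 mg/h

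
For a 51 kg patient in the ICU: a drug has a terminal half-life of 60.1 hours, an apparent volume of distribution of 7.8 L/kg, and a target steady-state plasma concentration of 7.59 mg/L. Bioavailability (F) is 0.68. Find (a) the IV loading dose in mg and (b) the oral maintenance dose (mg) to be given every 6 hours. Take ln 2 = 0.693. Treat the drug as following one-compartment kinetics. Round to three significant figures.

(a) 3020 mg; (b) 307 mg

Vd(total) = 51 kg × 7.8 L/kg = 397.8 L
LD = Vd × C = 397.8 × 7.59 = 3019 mg
CL = 0.693 × Vd / t½ = 0.693 × 397.8 / 60.1 = 4.587 L/h
D = CL × Css × τ / F = 4.587 × 7.59 × 6 / 0.68 = 307.2 mg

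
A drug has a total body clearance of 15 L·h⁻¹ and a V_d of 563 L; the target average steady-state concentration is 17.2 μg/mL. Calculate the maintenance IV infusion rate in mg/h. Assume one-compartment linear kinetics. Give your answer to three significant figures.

Infusion rate = CL · Css = 15.00 L/h × 17.2 mg/L = 258.0 mg/h

258 mg/h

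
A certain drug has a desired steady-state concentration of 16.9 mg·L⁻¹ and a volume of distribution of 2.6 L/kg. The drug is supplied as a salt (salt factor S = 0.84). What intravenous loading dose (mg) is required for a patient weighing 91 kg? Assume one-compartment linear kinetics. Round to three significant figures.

Vd = 2.6 L/kg × 91 kg = 236.6 L
LD = Vd × C / S = 236.6 × 16.90 / 0.84 = 4760 mg

4760 mg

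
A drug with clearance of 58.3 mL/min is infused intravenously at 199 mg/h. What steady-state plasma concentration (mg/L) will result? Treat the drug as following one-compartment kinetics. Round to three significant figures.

CL = 58.3 mL/min = 58.3 × 0.06 = 3.498 L/h
Css = rate / CL = 199 / 3.498 = 56.89 mg/L

56.9 mg/L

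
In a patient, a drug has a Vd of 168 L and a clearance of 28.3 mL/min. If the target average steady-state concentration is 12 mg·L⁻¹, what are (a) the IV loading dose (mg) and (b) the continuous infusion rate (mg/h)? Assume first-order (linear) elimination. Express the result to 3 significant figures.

LD = Vd · C_target = 168.0 × 12 = 2016 mg
CL = 28.3 mL/min × 60/1000 = 1.698 L/h
Maintenance infusion rate = CL × Css = 1.698 × 12 = 20.38 mg/h

(a) 2020 mg; (b) 20.4 mg/h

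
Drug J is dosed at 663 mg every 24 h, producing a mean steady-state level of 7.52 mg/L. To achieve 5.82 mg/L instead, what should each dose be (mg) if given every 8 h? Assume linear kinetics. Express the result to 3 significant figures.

With linear kinetics, Css is proportional to dose rate (D/τ) at fixed clearance.
D₂ = D₁ × (Css,target / Css,current) × (τ₂/τ₁) = 663 × (5.82/7.52) × (8/24) = 171.0 mg

171 mg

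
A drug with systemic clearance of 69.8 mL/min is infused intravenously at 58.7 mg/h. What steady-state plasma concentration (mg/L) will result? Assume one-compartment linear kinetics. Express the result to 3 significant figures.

CL = 69.8 mL/min × 60/1000 = 4.188 L/h
Css = rate / CL = 58.7 / 4.188 = 14.02 mg/L

14.0 mg/L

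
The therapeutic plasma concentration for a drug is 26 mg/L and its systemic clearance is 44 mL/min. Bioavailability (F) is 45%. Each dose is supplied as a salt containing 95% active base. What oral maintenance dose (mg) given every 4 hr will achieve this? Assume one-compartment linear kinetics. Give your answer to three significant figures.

Convert clearance: 44 mL/min × 60 min/h ÷ 1000 mL/L = 2.640 L/h
At steady state, dose per interval replaces the amount cleared in that interval: F·S·D/τ = CL·Css.
D = CL × Css × τ / F / S = 2.640 × 26 × 4 / 0.45 / 0.95 = 642.2 mg

642 mg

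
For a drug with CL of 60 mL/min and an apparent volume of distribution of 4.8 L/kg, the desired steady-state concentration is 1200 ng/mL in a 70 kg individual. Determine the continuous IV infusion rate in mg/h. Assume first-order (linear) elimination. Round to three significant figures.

Convert clearance: 60 mL/min × 60 min/h ÷ 1000 mL/L = 3.600 L/h
C = 1200 ng/mL = 1.200 mg/L
R₀ = 3.600 × 1.2 = 4.320 mg/h

4.32 mg/h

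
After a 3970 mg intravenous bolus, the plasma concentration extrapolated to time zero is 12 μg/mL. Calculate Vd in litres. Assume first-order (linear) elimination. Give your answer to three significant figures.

331 L

Immediately after an IV bolus, C₀ = Dose / Vd, so Vd = Dose / C₀.
Vd = 3970 / 12 = 330.8 L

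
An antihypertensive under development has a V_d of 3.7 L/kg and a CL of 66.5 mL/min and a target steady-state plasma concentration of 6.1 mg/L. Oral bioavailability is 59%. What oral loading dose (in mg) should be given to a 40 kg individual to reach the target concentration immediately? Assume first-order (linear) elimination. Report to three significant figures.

Vd = 3.7 L/kg × 40 kg = 148.0 L
LD = Vd × C / F = 148.0 × 6.100 / 0.59 = 1530 mg

1530 mg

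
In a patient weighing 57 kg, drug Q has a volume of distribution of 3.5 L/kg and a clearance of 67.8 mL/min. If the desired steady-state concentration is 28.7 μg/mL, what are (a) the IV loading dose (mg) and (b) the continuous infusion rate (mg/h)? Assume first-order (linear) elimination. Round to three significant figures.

Vd = 3.5 L/kg × 57 kg = 199.5 L
Loading dose = Vd × C = 199.5 × 28.7 = 5726 mg
Convert clearance: 67.8 mL/min × 60 min/h ÷ 1000 mL/L = 4.068 L/h
Maintenance: replace elimination → rate = CL × Css = 4.068 × 28.7 = 116.8 mg/h

(a) 5730 mg; (b) 117 mg/h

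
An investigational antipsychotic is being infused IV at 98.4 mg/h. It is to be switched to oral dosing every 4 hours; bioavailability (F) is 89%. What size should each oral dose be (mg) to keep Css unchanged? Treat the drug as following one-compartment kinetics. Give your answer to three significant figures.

442 mg

To maintain the same Css, the systemic dosing rate must be unchanged: F·D/τ = infusion rate.
D = rate × τ / F = 98.4 × 4 / 0.89 = 442.2 mg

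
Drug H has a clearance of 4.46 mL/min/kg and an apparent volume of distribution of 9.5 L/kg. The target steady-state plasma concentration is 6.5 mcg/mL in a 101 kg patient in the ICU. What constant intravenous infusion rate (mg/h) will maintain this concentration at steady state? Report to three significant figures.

176 mg/h

CL = 4.46 mL/min/kg × 101 kg = 450.5 mL/min = 450.5 × 60/1000 = 27.03 L/h
Maintenance depends on clearance, not Vd — rate in must match rate out.
R₀ = 27.03 × 6.5 = 175.7 mg/h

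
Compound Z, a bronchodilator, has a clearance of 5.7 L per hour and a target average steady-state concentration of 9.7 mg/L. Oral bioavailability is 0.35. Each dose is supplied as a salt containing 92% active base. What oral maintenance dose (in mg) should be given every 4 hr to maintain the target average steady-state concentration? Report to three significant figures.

687 mg

D = CL × Css × τ / F / S = 5.700 × 9.7 × 4 / 0.35 / 0.92 = 686.8 mg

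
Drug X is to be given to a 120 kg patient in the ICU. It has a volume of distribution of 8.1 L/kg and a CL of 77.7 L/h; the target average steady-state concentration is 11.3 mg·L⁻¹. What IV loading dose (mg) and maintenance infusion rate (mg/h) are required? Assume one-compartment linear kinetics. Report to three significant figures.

Vd(total) = 120 kg × 8.1 L/kg = 972.0 L
Loading: fill Vd to C_target → 972.0 L × 11.3 mg/L = 10980 mg
Infusion rate = 77.70 L/h × 11.3 mg/L = 878.0 mg/h

(a) 11000 mg; (b) 878 mg/h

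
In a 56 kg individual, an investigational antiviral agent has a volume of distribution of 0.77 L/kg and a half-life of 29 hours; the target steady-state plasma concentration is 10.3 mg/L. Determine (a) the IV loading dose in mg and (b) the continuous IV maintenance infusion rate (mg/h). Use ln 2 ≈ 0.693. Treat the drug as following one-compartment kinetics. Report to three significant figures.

Vd(total) = 56 kg × 0.77 L/kg = 43.12 L
LD = Vd × C = 43.12 × 10.3 = 444.1 mg
CL = 0.693 × Vd / t½ = 0.693 × 43.12 / 29 = 1.030 L/h
Infusion rate = CL × Css = 1.030 × 10.3 = 10.61 mg/h

(a) 444 mg; (b) 10.6 mg/h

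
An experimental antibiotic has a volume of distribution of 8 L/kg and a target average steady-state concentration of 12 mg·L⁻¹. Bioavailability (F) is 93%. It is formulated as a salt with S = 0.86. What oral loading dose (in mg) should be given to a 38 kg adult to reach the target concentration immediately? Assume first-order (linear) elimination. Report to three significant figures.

4560 mg

Vd(total) = 38 kg × 8 L/kg = 304.0 L
LD = Vd × C / F / S = 304.0 × 12.00 / 0.93 / 0.86 = 4561 mg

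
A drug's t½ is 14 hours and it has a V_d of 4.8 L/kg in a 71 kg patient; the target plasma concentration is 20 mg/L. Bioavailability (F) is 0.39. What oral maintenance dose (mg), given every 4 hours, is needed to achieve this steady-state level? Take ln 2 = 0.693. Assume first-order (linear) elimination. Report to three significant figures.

3460 mg

Vd(total) = 71 kg × 4.8 L/kg = 340.8 L
CL = 0.693 × Vd / t½ = 0.693 × 340.8 / 14 = 16.87 L/h
D = CL × Css × τ / F = 16.87 × 20 × 4 / 0.39 = 3461 mg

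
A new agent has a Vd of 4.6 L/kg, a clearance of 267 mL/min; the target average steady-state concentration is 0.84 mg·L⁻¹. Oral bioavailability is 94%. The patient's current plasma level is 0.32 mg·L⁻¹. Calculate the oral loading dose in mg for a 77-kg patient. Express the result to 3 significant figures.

Vd(total) = 77 kg × 4.6 L/kg = 354.2 L
Concentration deficit ΔC = 0.84 − 0.32 = 0.5200 mg/L
LD = Vd × ΔC / F = 354.2 × 0.5200 / 0.94 = 195.9 mg

196 mg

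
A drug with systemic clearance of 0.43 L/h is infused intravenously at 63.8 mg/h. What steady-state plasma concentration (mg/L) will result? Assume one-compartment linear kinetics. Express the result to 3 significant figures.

148 mg/L

Css = rate / CL = 63.8 / 0.4300 = 148.4 mg/L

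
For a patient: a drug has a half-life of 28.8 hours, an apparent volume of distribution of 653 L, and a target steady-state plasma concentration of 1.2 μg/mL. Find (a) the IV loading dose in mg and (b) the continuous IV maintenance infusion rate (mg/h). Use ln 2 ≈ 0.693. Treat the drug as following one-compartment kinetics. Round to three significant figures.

LD = Vd × C = 653.0 × 1.2 = 783.6 mg
CL = 0.693 × Vd / t½ = 0.693 × 653.0 / 28.8 = 15.71 L/h
Infusion rate = CL × Css = 15.71 × 1.2 = 18.85 mg/h

(a) 784 mg; (b) 18.9 mg/h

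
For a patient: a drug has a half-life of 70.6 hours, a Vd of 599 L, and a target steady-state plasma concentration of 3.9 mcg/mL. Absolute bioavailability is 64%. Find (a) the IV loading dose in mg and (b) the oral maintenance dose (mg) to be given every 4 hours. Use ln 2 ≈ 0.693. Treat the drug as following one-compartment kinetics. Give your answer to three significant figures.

(a) 2340 mg; (b) 143 mg

LD = Vd × C = 599.0 × 3.9 = 2336 mg
CL = 0.693 × Vd / t½ = 0.693 × 599.0 / 70.6 = 5.880 L/h
D = CL × Css × τ / F = 5.880 × 3.9 × 4 / 0.64 = 143.3 mg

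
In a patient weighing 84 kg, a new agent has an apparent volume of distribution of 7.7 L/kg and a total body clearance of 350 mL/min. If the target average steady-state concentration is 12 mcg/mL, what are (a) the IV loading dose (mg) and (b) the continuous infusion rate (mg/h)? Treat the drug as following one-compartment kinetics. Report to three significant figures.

(a) 7760 mg; (b) 252 mg/h

Vd = 7.7 L/kg × 84 kg = 646.8 L
Loading: fill Vd to C_target → 646.8 L × 12 mg/L = 7762 mg
CL = 350 mL/min = 350 × 0.06 = 21.00 L/h
Maintenance: replace elimination → rate = CL × Css = 21.00 × 12 = 252.0 mg/h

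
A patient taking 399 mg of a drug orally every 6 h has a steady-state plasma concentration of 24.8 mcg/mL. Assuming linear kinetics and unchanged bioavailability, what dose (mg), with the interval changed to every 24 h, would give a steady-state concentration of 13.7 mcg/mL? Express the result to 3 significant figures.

For first-order elimination, Css ∝ F·D/(CL·τ); F and CL are unchanged, so Css ∝ D/τ.
D₂ = D₁ × (Css,target / Css,current) × (τ₂/τ₁) = 399 × (13.7/24.8) × (24/6) = 881.7 mg

882 mg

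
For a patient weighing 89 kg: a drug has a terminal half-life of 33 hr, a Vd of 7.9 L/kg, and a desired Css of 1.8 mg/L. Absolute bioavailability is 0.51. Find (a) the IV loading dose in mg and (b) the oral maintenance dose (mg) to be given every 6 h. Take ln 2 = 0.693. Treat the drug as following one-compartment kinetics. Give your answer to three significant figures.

Total Vd = 7.9 × 89 = 703.1 L
LD = Vd × C = 703.1 × 1.8 = 1266 mg
CL = 0.693 × Vd / t½ = 0.693 × 703.1 / 33 = 14.77 L/h
D = CL × Css × τ / F = 14.77 × 1.8 × 6 / 0.51 = 312.8 mg

(a) 1270 mg; (b) 313 mg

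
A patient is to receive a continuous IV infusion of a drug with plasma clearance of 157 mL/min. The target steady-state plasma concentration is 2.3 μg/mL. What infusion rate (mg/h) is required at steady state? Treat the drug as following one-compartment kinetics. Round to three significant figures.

21.7 mg/h

Convert clearance: 157 mL/min × 60 min/h ÷ 1000 mL/L = 9.420 L/h
At steady state, infusion rate equals elimination rate: rate in = CL × Css.
Rate = CL × Css = 9.420 × 2.3 = 21.67 mg/h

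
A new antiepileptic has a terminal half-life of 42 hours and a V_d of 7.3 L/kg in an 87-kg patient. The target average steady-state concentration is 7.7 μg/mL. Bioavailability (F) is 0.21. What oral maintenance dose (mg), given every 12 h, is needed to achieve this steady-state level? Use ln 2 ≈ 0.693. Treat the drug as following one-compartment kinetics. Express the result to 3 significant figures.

4610 mg

Total Vd = 7.3 × 87 = 635.1 L
CL = ln 2 · Vd / t½ = 0.693 × 635.1 / 42 = 10.48 L/h
D = CL × Css × τ / F = 10.48 × 7.7 × 12 / 0.21 = 4611 mg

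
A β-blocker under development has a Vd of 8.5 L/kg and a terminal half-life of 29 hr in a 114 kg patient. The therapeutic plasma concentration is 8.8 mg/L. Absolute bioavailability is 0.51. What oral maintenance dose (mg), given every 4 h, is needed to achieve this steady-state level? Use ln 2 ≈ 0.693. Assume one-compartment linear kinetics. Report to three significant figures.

1600 mg

Vd = 8.5 L/kg × 114 kg = 969.0 L
CL = 0.693 × Vd / t½ = 0.693 × 969.0 / 29 = 23.16 L/h
D = CL × Css × τ / F = 23.16 × 8.8 × 4 / 0.51 = 1598 mg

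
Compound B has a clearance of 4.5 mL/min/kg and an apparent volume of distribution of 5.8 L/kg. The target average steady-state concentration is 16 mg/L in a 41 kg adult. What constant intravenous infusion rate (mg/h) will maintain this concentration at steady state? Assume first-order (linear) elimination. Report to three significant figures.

177 mg/h

CL = 4.5 mL/min/kg × 41 kg = 184.5 mL/min = 184.5 × 60/1000 = 11.07 L/h
Vd does not affect the maintenance rate; only clearance governs steady-state input.
Rate = CL × Css = 11.07 × 16 = 177.1 mg/h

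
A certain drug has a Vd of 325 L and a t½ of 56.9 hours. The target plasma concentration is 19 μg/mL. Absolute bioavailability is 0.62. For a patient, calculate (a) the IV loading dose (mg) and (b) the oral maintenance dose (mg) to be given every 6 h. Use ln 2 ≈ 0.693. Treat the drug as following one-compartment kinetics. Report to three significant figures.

LD = Vd × C = 325.0 × 19 = 6175 mg
CL = 0.693 × Vd / t½ = 0.693 × 325.0 / 56.9 = 3.958 L/h
D = CL × Css × τ / F = 3.958 × 19 × 6 / 0.62 = 727.8 mg

(a) 6180 mg; (b) 728 mg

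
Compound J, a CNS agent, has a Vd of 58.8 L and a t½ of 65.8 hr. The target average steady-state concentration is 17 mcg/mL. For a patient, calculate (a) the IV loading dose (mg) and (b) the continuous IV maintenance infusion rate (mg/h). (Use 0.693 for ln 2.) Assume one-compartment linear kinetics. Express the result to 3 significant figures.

LD = Vd × C = 58.80 × 17 = 999.6 mg
CL = 0.693 × Vd / t½ = 0.693 × 58.80 / 65.8 = 0.6193 L/h
Infusion rate = CL × Css = 0.6193 × 17 = 10.53 mg/h

(a) 1000 mg; (b) 10.5 mg/h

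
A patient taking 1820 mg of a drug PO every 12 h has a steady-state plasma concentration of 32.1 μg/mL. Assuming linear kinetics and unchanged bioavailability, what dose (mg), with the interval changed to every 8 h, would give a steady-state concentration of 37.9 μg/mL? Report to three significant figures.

1430 mg

For first-order elimination, Css ∝ F·D/(CL·τ); F and CL are unchanged, so Css ∝ D/τ.
D₂ = D₁ × (Css,target / Css,current) × (τ₂/τ₁) = 1820 × (37.9/32.1) × (8/12) = 1433 mg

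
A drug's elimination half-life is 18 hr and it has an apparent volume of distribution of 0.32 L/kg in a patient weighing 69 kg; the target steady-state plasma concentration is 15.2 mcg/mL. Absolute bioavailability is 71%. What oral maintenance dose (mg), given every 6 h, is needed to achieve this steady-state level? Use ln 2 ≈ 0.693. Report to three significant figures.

Vd(total) = 69 kg × 0.32 L/kg = 22.08 L
CL = ln 2 · Vd / t½ = 0.693 × 22.08 / 18 = 0.8501 L/h
D = CL × Css × τ / F = 0.8501 × 15.2 × 6 / 0.71 = 109.2 mg

109 mg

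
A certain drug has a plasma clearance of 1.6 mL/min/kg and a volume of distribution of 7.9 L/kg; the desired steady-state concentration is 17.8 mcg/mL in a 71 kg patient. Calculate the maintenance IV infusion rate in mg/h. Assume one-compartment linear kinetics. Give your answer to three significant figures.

CL = 1.6 mL/min/kg × 71 kg = 113.6 mL/min = 113.6 × 60/1000 = 6.816 L/h
Maintenance depends on clearance, not Vd — rate in must match rate out.
R₀ = 6.816 × 17.8 = 121.3 mg/h

121 mg/h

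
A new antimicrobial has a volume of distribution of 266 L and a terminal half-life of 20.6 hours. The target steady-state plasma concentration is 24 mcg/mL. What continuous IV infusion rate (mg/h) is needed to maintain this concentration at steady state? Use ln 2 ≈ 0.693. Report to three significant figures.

CL = ln 2 · Vd / t½ = 0.693 × 266.0 / 20.6 = 8.948 L/h
Infusion rate = CL × Css = 8.948 × 24 = 214.8 mg/h

215 mg/h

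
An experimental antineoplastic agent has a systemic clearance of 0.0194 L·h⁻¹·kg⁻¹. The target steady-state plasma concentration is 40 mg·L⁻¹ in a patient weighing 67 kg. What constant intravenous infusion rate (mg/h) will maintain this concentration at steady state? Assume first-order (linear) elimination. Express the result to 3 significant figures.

CL = 0.0194 L·h⁻¹·kg⁻¹ × 67 kg = 1.300 L/h
Rate = CL × Css = 1.300 × 40 = 52.00 mg/h

52.0 mg/h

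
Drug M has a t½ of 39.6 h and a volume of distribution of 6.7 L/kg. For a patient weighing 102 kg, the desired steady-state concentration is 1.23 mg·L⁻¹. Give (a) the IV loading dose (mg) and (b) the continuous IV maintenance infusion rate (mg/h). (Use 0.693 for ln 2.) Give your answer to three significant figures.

Vd(total) = 102 kg × 6.7 L/kg = 683.4 L
LD = Vd × C = 683.4 × 1.23 = 840.6 mg
CL = 0.693 × Vd / t½ = 0.693 × 683.4 / 39.6 = 11.96 L/h
Infusion rate = CL × Css = 11.96 × 1.23 = 14.71 mg/h

(a) 841 mg; (b) 14.7 mg/h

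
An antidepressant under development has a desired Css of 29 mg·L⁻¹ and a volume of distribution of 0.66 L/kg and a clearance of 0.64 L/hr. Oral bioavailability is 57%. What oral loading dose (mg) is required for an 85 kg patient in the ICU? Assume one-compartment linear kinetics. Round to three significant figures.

Vd(total) = 85 kg × 0.66 L/kg = 56.10 L
LD = Vd × C / F = 56.10 × 29.00 / 0.57 = 2854 mg

2850 mg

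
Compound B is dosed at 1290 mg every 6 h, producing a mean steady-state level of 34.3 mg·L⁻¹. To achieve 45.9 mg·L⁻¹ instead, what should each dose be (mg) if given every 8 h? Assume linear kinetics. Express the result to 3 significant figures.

With linear kinetics, Css is proportional to dose rate (D/τ) at fixed clearance.
D₂ = D₁ × (Css,target / Css,current) × (τ₂/τ₁) = 1290 × (45.9/34.3) × (8/6) = 2302 mg

2300 mg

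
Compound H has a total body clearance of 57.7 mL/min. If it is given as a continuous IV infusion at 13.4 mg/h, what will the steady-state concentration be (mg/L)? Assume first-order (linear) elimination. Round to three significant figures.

3.87 mg/L

Convert clearance: 57.7 mL/min × 60 min/h ÷ 1000 mL/L = 3.462 L/h
Css = rate / CL = 13.4 / 3.462 = 3.871 mg/L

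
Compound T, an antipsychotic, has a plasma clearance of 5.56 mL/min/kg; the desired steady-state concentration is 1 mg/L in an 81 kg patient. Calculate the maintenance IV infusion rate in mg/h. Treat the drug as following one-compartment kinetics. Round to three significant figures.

CL = 5.56 mL/min/kg × 81 kg = 450.4 mL/min = 450.4 × 60/1000 = 27.02 L/h
Infusion rate = CL · Css = 27.02 L/h × 1 mg/L = 27.02 mg/h

27.0 mg/h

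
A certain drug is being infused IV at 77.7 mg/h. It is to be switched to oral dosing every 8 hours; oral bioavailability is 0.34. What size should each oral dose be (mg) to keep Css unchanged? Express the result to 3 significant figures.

1830 mg

To maintain the same Css, the systemic dosing rate must be unchanged: F·D/τ = infusion rate.
D = rate × τ / F = 77.7 × 8 / 0.34 = 1828 mg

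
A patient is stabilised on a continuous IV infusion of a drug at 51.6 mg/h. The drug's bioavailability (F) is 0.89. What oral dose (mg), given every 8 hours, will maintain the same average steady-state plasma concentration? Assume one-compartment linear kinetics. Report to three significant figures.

464 mg

To maintain the same Css, the systemic dosing rate must be unchanged: F·D/τ = infusion rate.
D = rate × τ / F = 51.6 × 8 / 0.89 = 463.8 mg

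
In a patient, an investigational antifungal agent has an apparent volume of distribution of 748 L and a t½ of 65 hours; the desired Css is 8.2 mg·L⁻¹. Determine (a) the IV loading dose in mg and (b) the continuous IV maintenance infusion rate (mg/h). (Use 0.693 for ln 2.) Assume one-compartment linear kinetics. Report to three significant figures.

(a) 6130 mg; (b) 65.4 mg/h

LD = Vd × C = 748.0 × 8.2 = 6134 mg
CL = 0.693 × Vd / t½ = 0.693 × 748.0 / 65 = 7.975 L/h
Infusion rate = CL × Css = 7.975 × 8.2 = 65.40 mg/h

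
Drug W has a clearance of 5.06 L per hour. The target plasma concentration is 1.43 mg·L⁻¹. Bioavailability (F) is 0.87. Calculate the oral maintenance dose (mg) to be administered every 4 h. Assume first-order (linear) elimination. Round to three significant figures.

33.3 mg

D = CL × Css × τ / F = 5.060 × 1.43 × 4 / 0.87 = 33.27 mg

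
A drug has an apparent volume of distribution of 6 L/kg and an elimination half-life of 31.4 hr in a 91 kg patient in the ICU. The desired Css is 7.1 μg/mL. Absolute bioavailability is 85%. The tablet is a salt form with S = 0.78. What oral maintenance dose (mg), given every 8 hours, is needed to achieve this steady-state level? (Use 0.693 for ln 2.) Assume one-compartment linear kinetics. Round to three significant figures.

1030 mg

Vd = 6 L/kg × 91 kg = 546.0 L
CL = 0.693 × Vd / t½ = 0.693 × 546.0 / 31.4 = 12.05 L/h
D = CL × Css × τ / F / S = 12.05 × 7.1 × 8 / 0.85 / 0.78 = 1032 mg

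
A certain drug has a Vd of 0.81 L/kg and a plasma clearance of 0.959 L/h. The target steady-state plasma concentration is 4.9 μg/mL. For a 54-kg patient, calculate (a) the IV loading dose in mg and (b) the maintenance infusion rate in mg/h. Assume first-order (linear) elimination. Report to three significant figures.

(a) 214 mg; (b) 4.70 mg/h

Vd(total) = 54 kg × 0.81 L/kg = 43.74 L
LD = Vd · C_target = 43.74 × 4.9 = 214.3 mg
Infusion rate = 0.9590 L/h × 4.9 mg/L = 4.699 mg/h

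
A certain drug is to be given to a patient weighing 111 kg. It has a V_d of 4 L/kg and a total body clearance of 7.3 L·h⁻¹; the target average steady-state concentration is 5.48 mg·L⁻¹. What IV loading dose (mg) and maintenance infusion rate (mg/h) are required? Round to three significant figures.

Vd(total) = 111 kg × 4 L/kg = 444.0 L
LD = Vd · C_target = 444.0 × 5.48 = 2433 mg
Maintenance infusion rate = CL × Css = 7.300 × 5.48 = 40.00 mg/h

(a) 2430 mg; (b) 40.0 mg/h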